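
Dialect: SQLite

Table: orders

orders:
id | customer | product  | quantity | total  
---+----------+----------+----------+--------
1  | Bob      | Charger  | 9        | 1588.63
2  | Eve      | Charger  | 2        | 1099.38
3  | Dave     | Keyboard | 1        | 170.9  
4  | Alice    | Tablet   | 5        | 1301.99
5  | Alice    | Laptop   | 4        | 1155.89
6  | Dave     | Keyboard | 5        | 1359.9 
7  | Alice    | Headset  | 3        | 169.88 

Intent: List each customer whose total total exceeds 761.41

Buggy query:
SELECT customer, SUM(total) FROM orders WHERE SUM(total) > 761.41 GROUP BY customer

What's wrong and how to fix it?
Bug: Aggregate functions cannot appear in a WHERE clause

Fix: Move the aggregate condition to a HAVING clause

Corrected query:
SELECT customer, SUM(total) FROM orders GROUP BY customer HAVING SUM(total) > 761.41

Result:
customer | SUM(total)
---------+-----------
Alice    | 2627.76   
Bob      | 1588.63   
Dave     | 1530.8    
Eve      | 1099.38   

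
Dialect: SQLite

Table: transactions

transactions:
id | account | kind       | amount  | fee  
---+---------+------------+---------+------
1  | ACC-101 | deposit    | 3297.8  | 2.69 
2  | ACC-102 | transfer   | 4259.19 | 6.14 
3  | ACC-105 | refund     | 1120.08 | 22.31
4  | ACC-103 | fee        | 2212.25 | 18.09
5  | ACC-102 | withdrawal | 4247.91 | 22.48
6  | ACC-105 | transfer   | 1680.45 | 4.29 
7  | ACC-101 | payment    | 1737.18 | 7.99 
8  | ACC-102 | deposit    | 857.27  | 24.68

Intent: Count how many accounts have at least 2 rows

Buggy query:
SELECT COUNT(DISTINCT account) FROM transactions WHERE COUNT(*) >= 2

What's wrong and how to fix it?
Bug: COUNT(*) cannot appear in WHERE; the per-group count doesn't exist yet

Fix: Group first with HAVING COUNT(*) >= 2, then COUNT the resulting groups

Corrected query:
SELECT COUNT(*) FROM (SELECT account FROM transactions GROUP BY account HAVING COUNT(*) >= 2)

Result:
COUNT(*)
--------
3       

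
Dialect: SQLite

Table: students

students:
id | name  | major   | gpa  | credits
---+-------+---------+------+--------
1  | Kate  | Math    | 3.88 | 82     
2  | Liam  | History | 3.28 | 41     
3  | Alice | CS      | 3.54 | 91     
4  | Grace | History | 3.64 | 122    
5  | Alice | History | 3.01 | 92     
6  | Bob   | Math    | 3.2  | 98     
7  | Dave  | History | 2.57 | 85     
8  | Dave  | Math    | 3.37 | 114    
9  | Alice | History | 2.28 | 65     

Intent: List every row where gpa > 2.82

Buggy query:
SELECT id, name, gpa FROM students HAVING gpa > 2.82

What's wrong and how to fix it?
Bug: This is a non-aggregate query (no GROUP BY, no aggregates), so in SQLite the HAVING clause is invalid here; a row-level condition belongs in WHERE

Fix: Replace HAVING with WHERE since the condition applies to individual rows

Corrected query:
SELECT id, name, gpa FROM students WHERE gpa > 2.82

Result:
id | name  | gpa 
---+-------+-----
1  | Kate  | 3.88
2  | Liam  | 3.28
3  | Alice | 3.54
4  | Grace | 3.64
5  | Alice | 3.01
6  | Bob   | 3.2 
8  | Dave  | 3.37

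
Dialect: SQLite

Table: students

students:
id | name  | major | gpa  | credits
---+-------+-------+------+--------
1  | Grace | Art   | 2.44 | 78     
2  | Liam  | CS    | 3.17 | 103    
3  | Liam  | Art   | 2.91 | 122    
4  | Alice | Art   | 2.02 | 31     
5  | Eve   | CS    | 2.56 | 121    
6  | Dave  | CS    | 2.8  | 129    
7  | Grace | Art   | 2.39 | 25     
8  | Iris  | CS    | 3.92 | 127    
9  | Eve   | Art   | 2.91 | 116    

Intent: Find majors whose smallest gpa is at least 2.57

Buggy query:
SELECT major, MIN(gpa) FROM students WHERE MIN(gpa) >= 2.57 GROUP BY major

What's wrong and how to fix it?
Bug: Aggregates like MIN are computed per group after WHERE runs

Fix: Replace WHERE with HAVING after the GROUP BY

Corrected query:
SELECT major, MIN(gpa) FROM students GROUP BY major HAVING MIN(gpa) >= 2.57

Result:
(no rows)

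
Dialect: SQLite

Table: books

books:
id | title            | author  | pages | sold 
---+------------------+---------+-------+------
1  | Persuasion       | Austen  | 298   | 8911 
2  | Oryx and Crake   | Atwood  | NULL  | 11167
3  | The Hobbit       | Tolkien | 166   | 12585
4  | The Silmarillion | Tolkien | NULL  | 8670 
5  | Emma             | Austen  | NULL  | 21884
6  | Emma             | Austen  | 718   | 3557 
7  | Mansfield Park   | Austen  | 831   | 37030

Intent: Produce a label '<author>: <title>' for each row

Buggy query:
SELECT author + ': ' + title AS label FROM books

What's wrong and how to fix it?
Bug: SQLite uses || for string concatenation; + coerces text to numbers (yielding 0)

Fix: Replace + with || to concatenate text

Corrected query:
SELECT author || ': ' || title AS label FROM books

Result:
label                    
-------------------------
Austen: Persuasion       
Atwood: Oryx and Crake   
Tolkien: The Hobbit      
Tolkien: The Silmarillion
Austen: Emma             
Austen: Emma             
Austen: Mansfield Park   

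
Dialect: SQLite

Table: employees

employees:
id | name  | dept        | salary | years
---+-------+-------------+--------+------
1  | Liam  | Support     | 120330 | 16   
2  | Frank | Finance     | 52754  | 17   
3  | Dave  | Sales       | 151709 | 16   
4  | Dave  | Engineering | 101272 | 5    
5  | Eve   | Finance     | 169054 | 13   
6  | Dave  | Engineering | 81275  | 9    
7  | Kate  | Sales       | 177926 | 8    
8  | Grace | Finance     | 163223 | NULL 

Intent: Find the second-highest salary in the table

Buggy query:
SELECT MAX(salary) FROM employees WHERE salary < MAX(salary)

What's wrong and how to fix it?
Bug: The inner MAX is an aggregate inside WHERE, which is not allowed

Fix: Put the inner MAX in a scalar subquery

Corrected query:
SELECT MAX(salary) FROM employees WHERE salary < (SELECT MAX(salary) FROM employees)

Result:
MAX(salary)
-----------
169054     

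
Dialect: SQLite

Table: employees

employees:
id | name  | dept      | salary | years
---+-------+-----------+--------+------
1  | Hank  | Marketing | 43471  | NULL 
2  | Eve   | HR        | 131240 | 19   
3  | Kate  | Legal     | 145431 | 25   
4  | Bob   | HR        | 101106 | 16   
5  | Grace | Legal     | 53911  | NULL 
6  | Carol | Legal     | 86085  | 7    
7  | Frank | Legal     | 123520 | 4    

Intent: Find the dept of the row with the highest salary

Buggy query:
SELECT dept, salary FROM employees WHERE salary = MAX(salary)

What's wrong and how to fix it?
Bug: MAX(salary) is an aggregate and cannot be used directly in WHERE

Fix: Use a subquery: WHERE salary = (SELECT MAX(salary) FROM employees)

Corrected query:
SELECT dept, salary FROM employees WHERE salary = (SELECT MAX(salary) FROM employees)

Result:
dept  | salary
------+-------
Legal | 145431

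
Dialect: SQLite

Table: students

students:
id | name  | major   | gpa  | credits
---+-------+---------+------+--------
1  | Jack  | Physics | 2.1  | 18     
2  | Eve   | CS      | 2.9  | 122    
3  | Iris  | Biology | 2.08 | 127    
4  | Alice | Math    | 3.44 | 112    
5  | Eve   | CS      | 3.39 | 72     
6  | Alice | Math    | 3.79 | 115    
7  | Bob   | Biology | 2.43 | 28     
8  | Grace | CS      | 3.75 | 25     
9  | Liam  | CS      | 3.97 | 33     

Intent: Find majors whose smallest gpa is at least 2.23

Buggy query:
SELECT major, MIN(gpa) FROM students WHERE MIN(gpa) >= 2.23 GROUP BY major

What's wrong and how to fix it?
Bug: Aggregates like MIN are computed per group after WHERE runs

Fix: Replace WHERE with HAVING after the GROUP BY

Corrected query:
SELECT major, MIN(gpa) FROM students GROUP BY major HAVING MIN(gpa) >= 2.23

Result:
major | MIN(gpa)
------+---------
CS    | 2.9     
Math  | 3.44    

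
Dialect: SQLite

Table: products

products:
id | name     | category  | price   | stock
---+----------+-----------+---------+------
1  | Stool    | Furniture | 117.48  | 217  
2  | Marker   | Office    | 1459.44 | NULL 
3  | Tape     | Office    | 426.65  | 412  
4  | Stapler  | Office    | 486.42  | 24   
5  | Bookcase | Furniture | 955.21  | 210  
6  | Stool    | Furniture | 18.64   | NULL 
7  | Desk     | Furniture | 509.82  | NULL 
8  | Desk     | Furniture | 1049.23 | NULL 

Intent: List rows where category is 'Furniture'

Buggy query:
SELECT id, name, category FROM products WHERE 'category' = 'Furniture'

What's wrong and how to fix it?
Bug: Single quotes denote string literals in SQL; the column name is being compared as a constant string

Fix: Remove the quotes around the column name (or use double quotes for an identifier)

Corrected query:
SELECT id, name, category FROM products WHERE category = 'Furniture'

Result:
id | name     | category 
---+----------+----------
1  | Stool    | Furniture
5  | Bookcase | Furniture
6  | Stool    | Furniture
7  | Desk     | Furniture
8  | Desk     | Furniture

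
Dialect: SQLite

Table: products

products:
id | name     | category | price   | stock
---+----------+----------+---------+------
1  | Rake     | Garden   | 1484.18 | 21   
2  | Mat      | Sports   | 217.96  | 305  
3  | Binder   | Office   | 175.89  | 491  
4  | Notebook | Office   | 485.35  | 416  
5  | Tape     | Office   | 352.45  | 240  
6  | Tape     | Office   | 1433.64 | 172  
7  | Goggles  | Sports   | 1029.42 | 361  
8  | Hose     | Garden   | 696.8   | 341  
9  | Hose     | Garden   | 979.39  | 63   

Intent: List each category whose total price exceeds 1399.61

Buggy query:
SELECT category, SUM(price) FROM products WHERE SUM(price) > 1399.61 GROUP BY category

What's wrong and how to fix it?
Bug: WHERE runs before GROUP BY, so aggregates aren't available there

Fix: Move the aggregate condition to a HAVING clause

Corrected query:
SELECT category, SUM(price) FROM products GROUP BY category HAVING SUM(price) > 1399.61

Result:
category | SUM(price)
---------+-----------
Garden   | 3160.37   
Office   | 2447.33   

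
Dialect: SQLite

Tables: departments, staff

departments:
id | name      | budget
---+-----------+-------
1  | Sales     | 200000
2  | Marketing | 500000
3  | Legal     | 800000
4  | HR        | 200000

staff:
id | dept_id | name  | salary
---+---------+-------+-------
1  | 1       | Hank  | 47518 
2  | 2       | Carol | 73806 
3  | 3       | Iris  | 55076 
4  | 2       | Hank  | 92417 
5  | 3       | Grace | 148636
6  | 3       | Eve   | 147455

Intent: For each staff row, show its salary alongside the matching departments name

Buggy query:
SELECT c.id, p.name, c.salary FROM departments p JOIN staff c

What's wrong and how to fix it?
Bug: Missing join condition: each staff row is matched to all departments rows instead of just its own

Fix: Specify the join condition linking the foreign key to the parent id

Corrected query:
SELECT c.id, p.name, c.salary FROM departments p JOIN staff c ON c.dept_id = p.id

Result:
id | name      | salary
---+-----------+-------
1  | Sales     | 47518 
2  | Marketing | 73806 
3  | Legal     | 55076 
4  | Marketing | 92417 
5  | Legal     | 148636
6  | Legal     | 147455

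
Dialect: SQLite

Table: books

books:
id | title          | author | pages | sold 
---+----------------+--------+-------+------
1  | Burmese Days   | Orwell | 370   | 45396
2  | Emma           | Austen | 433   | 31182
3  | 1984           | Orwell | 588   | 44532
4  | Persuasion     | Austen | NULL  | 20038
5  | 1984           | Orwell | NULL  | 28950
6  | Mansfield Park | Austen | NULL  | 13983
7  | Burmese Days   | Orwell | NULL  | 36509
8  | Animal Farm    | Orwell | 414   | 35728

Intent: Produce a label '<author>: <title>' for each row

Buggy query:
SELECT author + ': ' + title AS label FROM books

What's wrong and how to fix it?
Bug: '+' is numeric addition; on text columns SQLite converts them to 0 instead of concatenating

Fix: Replace + with || to concatenate text

Corrected query:
SELECT author || ': ' || title AS label FROM books

Result:
label                 
----------------------
Orwell: Burmese Days  
Austen: Emma          
Orwell: 1984          
Austen: Persuasion    
Orwell: 1984          
Austen: Mansfield Park
Orwell: Burmese Days  
Orwell: Animal Farm   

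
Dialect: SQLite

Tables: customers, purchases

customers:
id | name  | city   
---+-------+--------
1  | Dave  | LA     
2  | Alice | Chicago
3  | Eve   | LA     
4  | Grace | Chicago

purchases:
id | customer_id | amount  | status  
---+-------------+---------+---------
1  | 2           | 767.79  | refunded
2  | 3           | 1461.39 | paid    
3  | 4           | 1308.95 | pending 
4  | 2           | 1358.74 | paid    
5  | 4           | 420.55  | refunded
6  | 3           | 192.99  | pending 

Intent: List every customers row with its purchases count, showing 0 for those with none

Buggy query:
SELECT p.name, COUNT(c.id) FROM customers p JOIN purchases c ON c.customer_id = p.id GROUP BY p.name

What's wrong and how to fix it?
Bug: INNER JOIN drops customers rows that have no matching purchases rows

Fix: Switch to LEFT JOIN to retain unmatched parent rows

Corrected query:
SELECT p.name, COUNT(c.id) FROM customers p LEFT JOIN purchases c ON c.customer_id = p.id GROUP BY p.name

Result:
name  | COUNT(c.id)
------+------------
Alice | 2          
Dave  | 0          
Eve   | 2          
Grace | 2          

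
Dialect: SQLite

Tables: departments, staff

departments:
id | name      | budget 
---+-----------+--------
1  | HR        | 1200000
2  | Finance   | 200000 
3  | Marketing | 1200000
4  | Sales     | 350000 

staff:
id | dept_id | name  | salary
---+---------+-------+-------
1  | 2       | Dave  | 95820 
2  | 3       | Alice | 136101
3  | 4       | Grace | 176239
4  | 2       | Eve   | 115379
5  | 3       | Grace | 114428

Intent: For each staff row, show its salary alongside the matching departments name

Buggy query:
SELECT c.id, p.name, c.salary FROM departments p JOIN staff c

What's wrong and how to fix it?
Bug: Missing join condition: each staff row is matched to all departments rows instead of just its own

Fix: Specify the join condition linking the foreign key to the parent id

Corrected query:
SELECT c.id, p.name, c.salary FROM departments p JOIN staff c ON c.dept_id = p.id

Result:
id | name      | salary
---+-----------+-------
1  | Finance   | 95820 
2  | Marketing | 136101
3  | Sales     | 176239
4  | Finance   | 115379
5  | Marketing | 114428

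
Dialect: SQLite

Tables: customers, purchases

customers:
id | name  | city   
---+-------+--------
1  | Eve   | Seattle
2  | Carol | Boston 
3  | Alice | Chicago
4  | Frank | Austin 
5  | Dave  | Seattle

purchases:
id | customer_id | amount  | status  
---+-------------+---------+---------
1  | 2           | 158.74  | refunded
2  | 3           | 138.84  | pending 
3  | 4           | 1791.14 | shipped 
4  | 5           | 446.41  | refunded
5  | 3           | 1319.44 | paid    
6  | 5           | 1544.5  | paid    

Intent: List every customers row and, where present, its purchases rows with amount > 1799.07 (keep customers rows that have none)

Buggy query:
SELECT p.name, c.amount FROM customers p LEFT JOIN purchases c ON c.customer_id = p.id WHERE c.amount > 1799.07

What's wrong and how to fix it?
Bug: Filtering c.amount in WHERE discards the NULL rows produced by LEFT JOIN, turning it into an inner join

Fix: Move the right-table condition into the ON clause so unmatched parents are kept

Corrected query:
SELECT p.name, c.amount FROM customers p LEFT JOIN purchases c ON c.customer_id = p.id AND c.amount > 1799.07

Result:
name  | amount
------+-------
Eve   | NULL  
Carol | NULL  
Alice | NULL  
Frank | NULL  
Dave  | NULL  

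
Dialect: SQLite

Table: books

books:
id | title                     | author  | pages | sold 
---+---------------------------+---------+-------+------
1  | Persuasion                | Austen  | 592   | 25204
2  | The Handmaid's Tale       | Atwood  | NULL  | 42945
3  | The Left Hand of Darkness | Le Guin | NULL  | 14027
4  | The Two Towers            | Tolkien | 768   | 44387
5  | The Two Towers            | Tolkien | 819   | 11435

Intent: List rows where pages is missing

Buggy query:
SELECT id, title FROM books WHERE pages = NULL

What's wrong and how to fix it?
Bug: '= NULL' is always unknown in SQL three-valued logic, so no rows match

Fix: Replace '= NULL' with 'IS NULL'

Corrected query:
SELECT id, title FROM books WHERE pages IS NULL

Result:
id | title                    
---+--------------------------
2  | The Handmaid's Tale      
3  | The Left Hand of Darkness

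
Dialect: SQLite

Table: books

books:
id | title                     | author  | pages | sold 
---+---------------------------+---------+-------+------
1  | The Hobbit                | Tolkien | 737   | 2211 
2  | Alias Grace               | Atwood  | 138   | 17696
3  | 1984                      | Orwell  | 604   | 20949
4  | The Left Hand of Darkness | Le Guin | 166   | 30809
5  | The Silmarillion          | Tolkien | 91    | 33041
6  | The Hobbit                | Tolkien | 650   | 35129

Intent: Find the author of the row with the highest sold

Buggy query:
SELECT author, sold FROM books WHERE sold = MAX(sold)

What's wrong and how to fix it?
Bug: WHERE is evaluated per row; an aggregate over the whole table isn't defined there

Fix: Wrap MAX in a scalar subquery so WHERE compares against a single value

Corrected query:
SELECT author, sold FROM books WHERE sold = (SELECT MAX(sold) FROM books)

Result:
author  | sold 
--------+------
Tolkien | 35129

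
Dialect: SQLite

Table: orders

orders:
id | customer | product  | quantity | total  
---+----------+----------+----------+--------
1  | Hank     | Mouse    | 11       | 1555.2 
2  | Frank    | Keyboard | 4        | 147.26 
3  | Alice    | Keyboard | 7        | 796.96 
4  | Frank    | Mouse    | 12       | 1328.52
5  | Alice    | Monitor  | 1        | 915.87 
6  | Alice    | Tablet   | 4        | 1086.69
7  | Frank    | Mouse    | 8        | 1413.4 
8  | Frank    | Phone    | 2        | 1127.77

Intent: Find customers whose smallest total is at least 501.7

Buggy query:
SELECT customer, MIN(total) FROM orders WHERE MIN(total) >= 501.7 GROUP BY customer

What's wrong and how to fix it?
Bug: Aggregates like MIN are computed per group after WHERE runs

Fix: Replace WHERE with HAVING after the GROUP BY

Corrected query:
SELECT customer, MIN(total) FROM orders GROUP BY customer HAVING MIN(total) >= 501.7

Result:
customer | MIN(total)
---------+-----------
Alice    | 796.96    
Hank     | 1555.2    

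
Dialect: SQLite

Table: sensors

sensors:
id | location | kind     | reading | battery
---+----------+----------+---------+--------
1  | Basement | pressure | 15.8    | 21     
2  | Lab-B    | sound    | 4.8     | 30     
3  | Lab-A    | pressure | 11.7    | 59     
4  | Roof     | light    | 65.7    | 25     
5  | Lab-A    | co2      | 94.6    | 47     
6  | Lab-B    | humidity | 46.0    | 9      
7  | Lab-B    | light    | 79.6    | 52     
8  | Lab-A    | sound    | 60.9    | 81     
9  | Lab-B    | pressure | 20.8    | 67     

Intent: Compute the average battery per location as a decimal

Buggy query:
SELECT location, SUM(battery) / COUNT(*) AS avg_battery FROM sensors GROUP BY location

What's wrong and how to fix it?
Bug: SUM(battery) and COUNT(*) are both integers; the division truncates the fractional part

Fix: Multiply by 1.0 (or CAST to REAL) to force floating-point division

Corrected query:
SELECT location, SUM(battery) * 1.0 / COUNT(*) AS avg_battery FROM sensors GROUP BY location

Result:
location | avg_battery
---------+------------
Basement | 21         
Lab-A    | 62.333333  
Lab-B    | 39.5       
Roof     | 25         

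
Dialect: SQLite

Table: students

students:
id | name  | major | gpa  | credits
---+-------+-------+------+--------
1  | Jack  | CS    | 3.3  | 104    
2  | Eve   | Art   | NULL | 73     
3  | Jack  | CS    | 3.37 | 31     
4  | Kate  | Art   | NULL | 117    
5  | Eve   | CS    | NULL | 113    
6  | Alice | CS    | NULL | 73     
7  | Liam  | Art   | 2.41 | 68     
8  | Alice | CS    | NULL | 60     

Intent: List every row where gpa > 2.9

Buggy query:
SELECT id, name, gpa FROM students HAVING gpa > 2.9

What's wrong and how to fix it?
Bug: HAVING filters the output of aggregation, but this query has no GROUP BY and no aggregate functions, so SQLite rejects it (HAVING clause on a non-aggregate query); the condition here is per row

Fix: Use WHERE for row-level filtering

Corrected query:
SELECT id, name, gpa FROM students WHERE gpa > 2.9

Result:
id | name | gpa 
---+------+-----
1  | Jack | 3.3 
3  | Jack | 3.37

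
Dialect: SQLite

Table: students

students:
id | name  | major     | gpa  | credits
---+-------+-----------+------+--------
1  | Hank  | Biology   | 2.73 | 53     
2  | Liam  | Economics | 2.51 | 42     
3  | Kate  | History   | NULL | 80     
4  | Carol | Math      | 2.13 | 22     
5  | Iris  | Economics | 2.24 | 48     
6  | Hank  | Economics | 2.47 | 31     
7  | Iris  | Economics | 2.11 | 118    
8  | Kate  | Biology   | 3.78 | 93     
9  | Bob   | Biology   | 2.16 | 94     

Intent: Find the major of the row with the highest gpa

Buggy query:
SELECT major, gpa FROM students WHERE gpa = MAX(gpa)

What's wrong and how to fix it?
Bug: MAX(gpa) is an aggregate and cannot be used directly in WHERE

Fix: Wrap MAX in a scalar subquery so WHERE compares against a single value

Corrected query:
SELECT major, gpa FROM students WHERE gpa = (SELECT MAX(gpa) FROM students)

Result:
major   | gpa 
--------+-----
Biology | 3.78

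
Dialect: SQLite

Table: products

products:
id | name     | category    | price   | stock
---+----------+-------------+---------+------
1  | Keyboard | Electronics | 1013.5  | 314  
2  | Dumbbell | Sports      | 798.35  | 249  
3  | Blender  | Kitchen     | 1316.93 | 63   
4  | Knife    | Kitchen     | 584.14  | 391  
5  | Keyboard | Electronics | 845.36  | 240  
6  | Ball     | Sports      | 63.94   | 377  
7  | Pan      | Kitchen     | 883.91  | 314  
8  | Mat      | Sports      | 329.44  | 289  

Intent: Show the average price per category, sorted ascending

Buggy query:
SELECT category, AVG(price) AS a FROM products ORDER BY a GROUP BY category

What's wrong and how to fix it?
Bug: ORDER BY appears before GROUP BY; SQL clause order requires GROUP BY first

Fix: Move ORDER BY to the end, after GROUP BY

Corrected query:
SELECT category, AVG(price) AS a FROM products GROUP BY category ORDER BY a

Result:
category    | a         
------------+-----------
Sports      | 397.243333
Kitchen     | 928.326667
Electronics | 929.43    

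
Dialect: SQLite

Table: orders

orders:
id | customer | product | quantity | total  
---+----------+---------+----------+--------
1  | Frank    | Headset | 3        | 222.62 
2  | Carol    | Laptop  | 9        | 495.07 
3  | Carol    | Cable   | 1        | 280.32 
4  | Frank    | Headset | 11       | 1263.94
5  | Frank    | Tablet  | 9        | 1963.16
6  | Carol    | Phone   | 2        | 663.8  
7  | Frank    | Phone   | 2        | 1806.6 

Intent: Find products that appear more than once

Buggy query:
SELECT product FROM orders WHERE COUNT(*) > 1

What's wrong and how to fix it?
Bug: WHERE can't reference COUNT(*); aggregates are computed after WHERE

Fix: Group first, then use HAVING for the count condition

Corrected query:
SELECT product FROM orders GROUP BY product HAVING COUNT(*) > 1

Result:
product
-------
Headset
Phone  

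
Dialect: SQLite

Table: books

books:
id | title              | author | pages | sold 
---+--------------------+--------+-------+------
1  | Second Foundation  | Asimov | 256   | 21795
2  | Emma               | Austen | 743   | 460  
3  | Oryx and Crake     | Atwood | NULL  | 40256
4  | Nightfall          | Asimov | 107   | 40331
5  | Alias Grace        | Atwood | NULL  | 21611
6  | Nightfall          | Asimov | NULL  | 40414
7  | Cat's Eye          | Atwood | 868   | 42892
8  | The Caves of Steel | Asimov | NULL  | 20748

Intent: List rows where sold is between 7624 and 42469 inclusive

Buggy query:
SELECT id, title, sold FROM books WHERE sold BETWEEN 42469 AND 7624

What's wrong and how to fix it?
Bug: The bounds are reversed; BETWEEN a AND b requires a <= b to match anything

Fix: Swap the bounds so the smaller value comes first

Corrected query:
SELECT id, title, sold FROM books WHERE sold BETWEEN 7624 AND 42469

Result:
id | title              | sold 
---+--------------------+------
1  | Second Foundation  | 21795
3  | Oryx and Crake     | 40256
4  | Nightfall          | 40331
5  | Alias Grace        | 21611
6  | Nightfall          | 40414
8  | The Caves of Steel | 20748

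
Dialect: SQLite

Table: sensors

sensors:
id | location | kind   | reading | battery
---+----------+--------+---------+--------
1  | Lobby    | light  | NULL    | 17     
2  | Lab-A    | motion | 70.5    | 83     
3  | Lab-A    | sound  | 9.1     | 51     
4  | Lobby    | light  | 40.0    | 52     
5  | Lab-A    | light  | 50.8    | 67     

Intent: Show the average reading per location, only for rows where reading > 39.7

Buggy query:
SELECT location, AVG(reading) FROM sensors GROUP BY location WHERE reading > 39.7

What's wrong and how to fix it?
Bug: WHERE cannot follow GROUP BY

Fix: Move the WHERE clause before GROUP BY

Corrected query:
SELECT location, AVG(reading) FROM sensors WHERE reading > 39.7 GROUP BY location

Result:
location | AVG(reading)
---------+-------------
Lab-A    | 60.65       
Lobby    | 40          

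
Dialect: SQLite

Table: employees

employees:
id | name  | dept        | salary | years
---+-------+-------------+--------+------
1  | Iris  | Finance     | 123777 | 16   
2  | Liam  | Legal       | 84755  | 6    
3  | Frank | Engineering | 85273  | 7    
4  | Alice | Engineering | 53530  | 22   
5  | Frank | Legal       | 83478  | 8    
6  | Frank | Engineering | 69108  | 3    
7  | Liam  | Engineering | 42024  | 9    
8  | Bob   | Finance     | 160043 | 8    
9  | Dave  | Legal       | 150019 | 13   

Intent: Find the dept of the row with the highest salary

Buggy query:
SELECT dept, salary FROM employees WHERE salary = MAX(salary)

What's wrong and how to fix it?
Bug: MAX(salary) is an aggregate and cannot be used directly in WHERE

Fix: Wrap MAX in a scalar subquery so WHERE compares against a single value

Corrected query:
SELECT dept, salary FROM employees WHERE salary = (SELECT MAX(salary) FROM employees)

Result:
dept    | salary
--------+-------
Finance | 160043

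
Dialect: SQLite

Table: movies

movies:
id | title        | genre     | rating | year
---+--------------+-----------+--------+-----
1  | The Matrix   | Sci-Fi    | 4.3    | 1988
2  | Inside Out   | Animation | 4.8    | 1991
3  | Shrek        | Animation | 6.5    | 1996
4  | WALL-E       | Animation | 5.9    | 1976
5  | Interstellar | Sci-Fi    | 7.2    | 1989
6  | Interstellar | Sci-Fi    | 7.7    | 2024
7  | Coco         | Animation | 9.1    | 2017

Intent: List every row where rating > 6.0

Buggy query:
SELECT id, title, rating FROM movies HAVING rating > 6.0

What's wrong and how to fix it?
Bug: HAVING filters the output of aggregation, but this query has no GROUP BY and no aggregate functions, so SQLite rejects it (HAVING clause on a non-aggregate query); the condition here is per row

Fix: Use WHERE for row-level filtering

Corrected query:
SELECT id, title, rating FROM movies WHERE rating > 6.0

Result:
id | title        | rating
---+--------------+-------
3  | Shrek        | 6.5   
5  | Interstellar | 7.2   
6  | Interstellar | 7.7   
7  | Coco         | 9.1   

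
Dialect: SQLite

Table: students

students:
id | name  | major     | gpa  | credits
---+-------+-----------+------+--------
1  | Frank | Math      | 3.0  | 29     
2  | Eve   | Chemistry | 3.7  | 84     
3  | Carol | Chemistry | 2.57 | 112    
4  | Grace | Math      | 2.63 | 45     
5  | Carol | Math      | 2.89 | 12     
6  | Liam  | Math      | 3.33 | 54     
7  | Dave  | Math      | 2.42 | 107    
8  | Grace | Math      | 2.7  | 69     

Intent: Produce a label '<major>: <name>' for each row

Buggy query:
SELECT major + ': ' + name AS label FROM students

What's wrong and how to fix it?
Bug: '+' is numeric addition; on text columns SQLite converts them to 0 instead of concatenating

Fix: Use the || operator for string concatenation

Corrected query:
SELECT major || ': ' || name AS label FROM students

Result:
label           
----------------
Math: Frank     
Chemistry: Eve  
Chemistry: Carol
Math: Grace     
Math: Carol     
Math: Liam      
Math: Dave      
Math: Grace     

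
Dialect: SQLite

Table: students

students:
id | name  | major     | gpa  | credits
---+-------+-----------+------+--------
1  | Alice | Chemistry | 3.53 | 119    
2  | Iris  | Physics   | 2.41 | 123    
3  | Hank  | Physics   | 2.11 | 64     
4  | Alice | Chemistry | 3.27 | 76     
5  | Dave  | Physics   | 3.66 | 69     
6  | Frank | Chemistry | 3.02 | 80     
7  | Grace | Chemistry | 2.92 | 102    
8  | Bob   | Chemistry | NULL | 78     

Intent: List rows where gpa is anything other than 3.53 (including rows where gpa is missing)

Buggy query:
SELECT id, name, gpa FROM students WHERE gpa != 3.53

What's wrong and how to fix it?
Bug: Inequality against NULL is unknown, not true; rows with NULL are dropped

Fix: Add an explicit OR gpa IS NULL to include the missing-value rows

Corrected query:
SELECT id, name, gpa FROM students WHERE gpa != 3.53 OR gpa IS NULL

Result:
id | name  | gpa 
---+-------+-----
2  | Iris  | 2.41
3  | Hank  | 2.11
4  | Alice | 3.27
5  | Dave  | 3.66
6  | Frank | 3.02
7  | Grace | 2.92
8  | Bob   | NULL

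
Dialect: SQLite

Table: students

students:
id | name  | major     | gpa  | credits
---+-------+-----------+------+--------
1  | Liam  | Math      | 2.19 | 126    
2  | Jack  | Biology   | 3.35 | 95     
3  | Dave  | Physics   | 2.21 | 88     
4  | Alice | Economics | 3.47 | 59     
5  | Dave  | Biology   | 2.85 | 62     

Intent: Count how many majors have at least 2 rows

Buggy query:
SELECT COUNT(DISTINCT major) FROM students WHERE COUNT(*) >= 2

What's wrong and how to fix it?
Bug: COUNT(*) cannot appear in WHERE; the per-group count doesn't exist yet

Fix: Use a subquery that GROUPs and filters with HAVING, then count its rows

Corrected query:
SELECT COUNT(*) FROM (SELECT major FROM students GROUP BY major HAVING COUNT(*) >= 2)

Result:
COUNT(*)
--------
1       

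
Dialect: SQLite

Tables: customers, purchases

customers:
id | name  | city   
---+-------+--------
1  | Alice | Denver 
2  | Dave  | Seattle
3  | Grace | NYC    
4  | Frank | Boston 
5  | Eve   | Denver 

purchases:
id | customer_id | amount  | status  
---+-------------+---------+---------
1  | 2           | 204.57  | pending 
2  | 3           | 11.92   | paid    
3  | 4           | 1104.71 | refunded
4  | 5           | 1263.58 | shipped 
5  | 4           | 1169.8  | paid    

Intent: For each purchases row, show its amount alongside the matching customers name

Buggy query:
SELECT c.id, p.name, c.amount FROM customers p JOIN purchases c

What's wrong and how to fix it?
Bug: Missing join condition: each purchases row is matched to all customers rows instead of just its own

Fix: Add ON c.customer_id = p.id to the JOIN

Corrected query:
SELECT c.id, p.name, c.amount FROM customers p JOIN purchases c ON c.customer_id = p.id

Result:
id | name  | amount 
---+-------+--------
1  | Dave  | 204.57 
2  | Grace | 11.92  
3  | Frank | 1104.71
4  | Eve   | 1263.58
5  | Frank | 1169.8 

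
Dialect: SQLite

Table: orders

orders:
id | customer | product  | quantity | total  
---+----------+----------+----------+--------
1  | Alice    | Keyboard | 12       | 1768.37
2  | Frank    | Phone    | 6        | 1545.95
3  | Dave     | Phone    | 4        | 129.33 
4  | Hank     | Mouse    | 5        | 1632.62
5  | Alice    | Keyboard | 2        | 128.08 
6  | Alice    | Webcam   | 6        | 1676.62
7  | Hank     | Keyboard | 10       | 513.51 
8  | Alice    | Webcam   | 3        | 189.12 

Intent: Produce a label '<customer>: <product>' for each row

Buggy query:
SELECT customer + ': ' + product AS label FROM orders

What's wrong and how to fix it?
Bug: SQLite uses || for string concatenation; + coerces text to numbers (yielding 0)

Fix: Use the || operator for string concatenation

Corrected query:
SELECT customer || ': ' || product AS label FROM orders

Result:
label          
---------------
Alice: Keyboard
Frank: Phone   
Dave: Phone    
Hank: Mouse    
Alice: Keyboard
Alice: Webcam  
Hank: Keyboard 
Alice: Webcam  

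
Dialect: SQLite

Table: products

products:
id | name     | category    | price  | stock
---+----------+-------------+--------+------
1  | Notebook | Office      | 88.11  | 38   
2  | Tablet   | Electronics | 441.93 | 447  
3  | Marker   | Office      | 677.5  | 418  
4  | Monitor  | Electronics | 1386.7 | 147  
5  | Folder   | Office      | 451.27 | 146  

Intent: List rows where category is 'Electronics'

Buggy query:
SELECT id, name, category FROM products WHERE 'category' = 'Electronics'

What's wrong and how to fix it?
Bug: 'category' in single quotes is a string literal, not the column; the comparison is literal-vs-literal and never true

Fix: Reference the column as category without single quotes

Corrected query:
SELECT id, name, category FROM products WHERE category = 'Electronics'

Result:
id | name    | category   
---+---------+------------
2  | Tablet  | Electronics
4  | Monitor | Electronics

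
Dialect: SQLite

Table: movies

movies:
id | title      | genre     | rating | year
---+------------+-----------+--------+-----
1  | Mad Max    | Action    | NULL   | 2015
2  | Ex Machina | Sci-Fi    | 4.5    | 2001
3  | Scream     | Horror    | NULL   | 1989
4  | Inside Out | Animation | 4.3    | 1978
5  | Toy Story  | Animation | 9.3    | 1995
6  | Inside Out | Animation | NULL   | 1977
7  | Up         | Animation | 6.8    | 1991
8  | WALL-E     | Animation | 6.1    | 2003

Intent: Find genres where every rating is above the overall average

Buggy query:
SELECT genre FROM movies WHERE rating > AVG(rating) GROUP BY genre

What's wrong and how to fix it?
Bug: WHERE evaluates per row before aggregation, so AVG() is unavailable

Fix: Use a subquery for AVG and a HAVING MIN(...) filter so the condition holds for every row in the group

Corrected query:
SELECT genre FROM movies GROUP BY genre HAVING MIN(rating) > (SELECT AVG(rating) FROM movies)

Result:
(no rows)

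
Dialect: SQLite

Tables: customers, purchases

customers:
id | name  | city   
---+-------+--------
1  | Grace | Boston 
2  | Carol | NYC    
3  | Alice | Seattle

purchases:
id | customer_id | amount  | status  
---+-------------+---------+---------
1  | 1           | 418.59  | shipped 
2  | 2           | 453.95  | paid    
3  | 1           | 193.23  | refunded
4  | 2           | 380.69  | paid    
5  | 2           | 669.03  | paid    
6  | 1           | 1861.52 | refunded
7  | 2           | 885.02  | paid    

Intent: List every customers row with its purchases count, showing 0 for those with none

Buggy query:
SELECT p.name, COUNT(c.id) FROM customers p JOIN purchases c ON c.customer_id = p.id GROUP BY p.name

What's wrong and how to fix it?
Bug: An inner join excludes parents with zero children

Fix: Switch to LEFT JOIN to retain unmatched parent rows

Corrected query:
SELECT p.name, COUNT(c.id) FROM customers p LEFT JOIN purchases c ON c.customer_id = p.id GROUP BY p.name

Result:
name  | COUNT(c.id)
------+------------
Alice | 0          
Carol | 4          
Grace | 3          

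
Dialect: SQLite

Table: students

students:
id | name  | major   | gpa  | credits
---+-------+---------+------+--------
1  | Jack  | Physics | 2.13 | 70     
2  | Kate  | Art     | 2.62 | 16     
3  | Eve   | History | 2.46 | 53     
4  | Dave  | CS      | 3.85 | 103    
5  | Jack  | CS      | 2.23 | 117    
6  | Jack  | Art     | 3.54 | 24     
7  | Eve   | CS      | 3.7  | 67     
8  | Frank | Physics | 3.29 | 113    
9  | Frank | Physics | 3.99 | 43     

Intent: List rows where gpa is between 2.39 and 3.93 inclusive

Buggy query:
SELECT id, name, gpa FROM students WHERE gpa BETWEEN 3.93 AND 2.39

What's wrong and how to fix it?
Bug: BETWEEN expects the lower bound first; with 3.93 AND 2.39 the range is empty

Fix: Write BETWEEN 2.39 AND 3.93

Corrected query:
SELECT id, name, gpa FROM students WHERE gpa BETWEEN 2.39 AND 3.93

Result:
id | name  | gpa 
---+-------+-----
2  | Kate  | 2.62
3  | Eve   | 2.46
4  | Dave  | 3.85
6  | Jack  | 3.54
7  | Eve   | 3.7 
8  | Frank | 3.29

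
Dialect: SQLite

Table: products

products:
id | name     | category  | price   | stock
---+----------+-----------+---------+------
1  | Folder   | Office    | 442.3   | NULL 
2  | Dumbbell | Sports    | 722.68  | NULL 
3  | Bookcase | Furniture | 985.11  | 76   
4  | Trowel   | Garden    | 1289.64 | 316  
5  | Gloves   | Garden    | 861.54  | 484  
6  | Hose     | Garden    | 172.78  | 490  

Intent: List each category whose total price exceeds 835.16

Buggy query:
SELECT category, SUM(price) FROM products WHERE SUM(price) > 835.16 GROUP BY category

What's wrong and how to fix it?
Bug: Aggregate functions cannot appear in a WHERE clause

Fix: Move the aggregate condition to a HAVING clause

Corrected query:
SELECT category, SUM(price) FROM products GROUP BY category HAVING SUM(price) > 835.16

Result:
category  | SUM(price)
----------+-----------
Furniture | 985.11    
Garden    | 2323.96   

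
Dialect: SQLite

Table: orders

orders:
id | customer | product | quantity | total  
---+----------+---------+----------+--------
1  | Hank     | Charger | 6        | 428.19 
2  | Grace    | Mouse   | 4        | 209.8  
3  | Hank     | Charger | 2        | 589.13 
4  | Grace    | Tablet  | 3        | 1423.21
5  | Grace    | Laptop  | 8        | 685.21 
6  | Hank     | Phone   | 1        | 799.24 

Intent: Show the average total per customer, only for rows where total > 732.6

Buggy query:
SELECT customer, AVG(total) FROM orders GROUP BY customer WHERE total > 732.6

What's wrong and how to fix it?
Bug: WHERE cannot follow GROUP BY

Fix: Move the WHERE clause before GROUP BY

Corrected query:
SELECT customer, AVG(total) FROM orders WHERE total > 732.6 GROUP BY customer

Result:
customer | AVG(total)
---------+-----------
Grace    | 1423.21   
Hank     | 799.24    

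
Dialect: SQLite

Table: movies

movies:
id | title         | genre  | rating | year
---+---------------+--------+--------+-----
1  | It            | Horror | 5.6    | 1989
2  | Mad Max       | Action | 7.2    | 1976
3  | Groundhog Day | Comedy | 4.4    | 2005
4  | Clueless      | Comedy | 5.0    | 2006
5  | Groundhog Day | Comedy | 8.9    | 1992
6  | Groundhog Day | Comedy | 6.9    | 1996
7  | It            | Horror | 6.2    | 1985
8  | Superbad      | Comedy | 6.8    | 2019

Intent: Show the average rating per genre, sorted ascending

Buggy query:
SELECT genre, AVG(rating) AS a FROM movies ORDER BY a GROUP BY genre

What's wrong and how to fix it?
Bug: ORDER BY appears before GROUP BY; SQL clause order requires GROUP BY first

Fix: Move ORDER BY to the end, after GROUP BY

Corrected query:
SELECT genre, AVG(rating) AS a FROM movies GROUP BY genre ORDER BY a

Result:
genre  | a  
-------+----
Horror | 5.9
Comedy | 6.4
Action | 7.2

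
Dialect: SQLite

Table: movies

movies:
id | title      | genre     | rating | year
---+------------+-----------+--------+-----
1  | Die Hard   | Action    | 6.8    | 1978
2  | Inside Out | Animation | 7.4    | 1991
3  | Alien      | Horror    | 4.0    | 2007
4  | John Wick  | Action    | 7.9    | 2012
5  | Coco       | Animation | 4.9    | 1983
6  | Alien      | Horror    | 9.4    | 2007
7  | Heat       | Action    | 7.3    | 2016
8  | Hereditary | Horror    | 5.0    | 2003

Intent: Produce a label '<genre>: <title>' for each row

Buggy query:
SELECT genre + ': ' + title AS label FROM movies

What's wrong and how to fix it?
Bug: '+' is numeric addition; on text columns SQLite converts them to 0 instead of concatenating

Fix: Replace + with || to concatenate text

Corrected query:
SELECT genre || ': ' || title AS label FROM movies

Result:
label                
---------------------
Action: Die Hard     
Animation: Inside Out
Horror: Alien        
Action: John Wick    
Animation: Coco      
Horror: Alien        
Action: Heat         
Horror: Hereditary   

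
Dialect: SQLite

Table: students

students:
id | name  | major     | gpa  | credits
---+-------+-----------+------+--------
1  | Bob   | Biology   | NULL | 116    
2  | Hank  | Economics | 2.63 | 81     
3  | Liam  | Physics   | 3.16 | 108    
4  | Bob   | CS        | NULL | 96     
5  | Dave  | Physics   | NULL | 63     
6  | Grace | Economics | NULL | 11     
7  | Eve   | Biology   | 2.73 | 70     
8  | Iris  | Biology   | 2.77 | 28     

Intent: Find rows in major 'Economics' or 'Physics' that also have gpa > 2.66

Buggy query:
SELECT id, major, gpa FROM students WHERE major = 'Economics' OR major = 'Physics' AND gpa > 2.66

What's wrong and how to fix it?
Bug: Without parentheses, AND is evaluated before OR, so the gpa filter only applies to the 'Physics' branch

Fix: Group the OR with parentheses (or use IN), then AND the threshold

Corrected query:
SELECT id, major, gpa FROM students WHERE (major = 'Economics' OR major = 'Physics') AND gpa > 2.66

Result:
id | major   | gpa 
---+---------+-----
3  | Physics | 3.16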